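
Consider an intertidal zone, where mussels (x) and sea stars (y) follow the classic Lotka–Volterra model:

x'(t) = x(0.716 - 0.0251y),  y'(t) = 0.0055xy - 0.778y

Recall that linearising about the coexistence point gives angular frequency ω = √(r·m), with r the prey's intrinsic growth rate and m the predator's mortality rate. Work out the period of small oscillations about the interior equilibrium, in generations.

Here r = 0.716 and m = 0.778, so r·m = 0.557.
ω = √0.557 = 0.746 per generation, hence T = 2π/ω ≈ 8.42 generations.

T ≈ 8.42 generations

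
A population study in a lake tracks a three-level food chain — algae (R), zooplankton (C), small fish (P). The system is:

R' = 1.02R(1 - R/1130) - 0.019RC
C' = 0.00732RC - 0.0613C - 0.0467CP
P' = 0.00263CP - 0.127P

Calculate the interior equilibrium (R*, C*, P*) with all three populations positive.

R* ≈ 114, C* ≈ 48.3, P* ≈ 16.5

From dP/dt = 0: 0.00263C* = 0.127, so C* = 48.3.
From dR/dt = 0: 1.02(1 - R*/1130) = 0.019·48.3, giving R* = 1130·(1 - 0.9) = 114.
From dC/dt = 0: 0.00732·114 - 0.0613 = 0.0467P*, so P* = 0.77/0.0467 = 16.5.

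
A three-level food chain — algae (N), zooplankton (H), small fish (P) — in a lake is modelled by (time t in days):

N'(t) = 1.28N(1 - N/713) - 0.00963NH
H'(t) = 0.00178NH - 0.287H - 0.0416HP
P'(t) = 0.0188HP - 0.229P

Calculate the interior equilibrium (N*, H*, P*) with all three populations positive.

From dP/dt = 0: 0.0188H* = 0.229, so H* = 12.2.
From dN/dt = 0: 1.28(1 - N*/713) = 0.00963·12.2, giving N* = 713·(1 - 0.0916) = 648.
From dH/dt = 0: 0.00178·648 - 0.287 = 0.0416P*, so P* = 0.866/0.0416 = 20.8.

N* ≈ 648, H* ≈ 12.2, P* ≈ 20.8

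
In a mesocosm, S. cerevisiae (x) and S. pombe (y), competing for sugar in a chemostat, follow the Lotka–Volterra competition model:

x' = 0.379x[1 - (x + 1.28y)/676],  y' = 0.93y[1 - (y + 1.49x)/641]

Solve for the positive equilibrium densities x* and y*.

x* ≈ 159, y* ≈ 404

Setting both brackets to zero gives the nullclines x + 1.28y = 676 and 1.49x + y = 641.
Substituting y = 641 - 1.49x into the first: x(1 - 1.28·1.49) = 676 - 1.28·641.
So x* = -144/-0.907 = 159, and then y* = 641 - 1.49·159 = 404.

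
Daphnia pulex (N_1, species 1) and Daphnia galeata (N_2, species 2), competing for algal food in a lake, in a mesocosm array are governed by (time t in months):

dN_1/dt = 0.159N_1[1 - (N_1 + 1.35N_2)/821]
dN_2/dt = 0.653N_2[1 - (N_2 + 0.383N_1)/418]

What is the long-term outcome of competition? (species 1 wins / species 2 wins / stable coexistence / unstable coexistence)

stable coexistence

Compare the nullcline intercepts: K1/α12 = 821/1.35 = 608 > K2 = 418; K2/α21 = 418/0.383 = 1090 > K1 = 821.
Since both inequalities hold, each species can invade when rare, so the interior equilibrium is stable.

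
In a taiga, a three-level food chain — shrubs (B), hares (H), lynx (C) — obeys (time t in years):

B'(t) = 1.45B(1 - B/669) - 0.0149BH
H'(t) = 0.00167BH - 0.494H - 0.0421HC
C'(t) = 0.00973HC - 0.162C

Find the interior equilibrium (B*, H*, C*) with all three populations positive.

B* ≈ 555, H* ≈ 16.6, C* ≈ 10.3

From dC/dt = 0: 0.00973H* = 0.162, so H* = 16.6.
From dB/dt = 0: 1.45(1 - B*/669) = 0.0149·16.6, giving B* = 669·(1 - 0.171) = 555.
From dH/dt = 0: 0.00167·555 - 0.494 = 0.0421C*, so C* = 0.432/0.0421 = 10.3.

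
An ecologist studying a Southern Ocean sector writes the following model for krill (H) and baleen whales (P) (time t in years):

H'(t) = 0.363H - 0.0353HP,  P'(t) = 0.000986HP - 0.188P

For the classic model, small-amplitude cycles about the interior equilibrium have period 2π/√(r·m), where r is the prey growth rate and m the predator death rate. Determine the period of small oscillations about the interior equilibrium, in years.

T ≈ 24.1 years

Here r = 0.363 and m = 0.188, so r·m = 0.0682.
ω = √0.0682 = 0.261 per year, hence T = 2π/ω ≈ 24.1 years.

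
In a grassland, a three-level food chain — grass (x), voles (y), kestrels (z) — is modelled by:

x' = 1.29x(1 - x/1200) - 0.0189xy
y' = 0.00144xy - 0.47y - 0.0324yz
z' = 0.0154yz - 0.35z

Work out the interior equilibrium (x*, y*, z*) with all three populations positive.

From dz/dt = 0: 0.0154y* = 0.35, so y* = 22.7.
From dx/dt = 0: 1.29(1 - x*/1200) = 0.0189·22.7, giving x* = 1200·(1 - 0.333) = 800.
From dy/dt = 0: 0.00144·800 - 0.47 = 0.0324z*, so z* = 0.683/0.0324 = 21.1.

x* ≈ 800, y* ≈ 22.7, z* ≈ 21.1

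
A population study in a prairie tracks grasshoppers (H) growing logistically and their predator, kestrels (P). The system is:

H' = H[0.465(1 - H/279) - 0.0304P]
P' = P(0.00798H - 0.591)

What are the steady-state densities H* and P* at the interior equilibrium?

H* ≈ 74.1, P* ≈ 11.2

From dP/dt = 0 with P > 0: 0.00798H* = 0.591, so H* = 74.1.
Substitute into dH/dt = 0: 0.465(1 - 74.1/279) = 0.0304P*.
The bracket is 0.735, giving P* = 0.342/0.0304 = 11.2.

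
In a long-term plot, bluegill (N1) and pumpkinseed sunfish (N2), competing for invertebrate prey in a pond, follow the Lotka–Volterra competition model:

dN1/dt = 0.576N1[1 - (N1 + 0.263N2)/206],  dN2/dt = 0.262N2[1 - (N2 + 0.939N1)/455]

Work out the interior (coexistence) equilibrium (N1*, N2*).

N1* ≈ 115, N2* ≈ 347

Setting both brackets to zero gives the nullclines N1 + 0.263N2 = 206 and 0.939N1 + N2 = 455.
Substituting N2 = 455 - 0.939N1 into the first: N1(1 - 0.263·0.939) = 206 - 0.263·455.
So N1* = 86.3/0.753 = 115, and then N2* = 455 - 0.939·115 = 347.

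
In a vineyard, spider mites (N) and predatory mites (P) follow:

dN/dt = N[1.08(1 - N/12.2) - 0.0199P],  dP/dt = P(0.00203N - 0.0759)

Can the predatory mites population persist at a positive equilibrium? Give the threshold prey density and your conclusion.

Threshold N = 37.4; K < 37.4, so no, the predator goes extinct.

The predator equation gives dP/dt > 0 only when N > 0.0759/0.00203 = 37.4.
Without the predator, N → K = 12.2. Since 12.2 < 37.4, the predator cannot invade.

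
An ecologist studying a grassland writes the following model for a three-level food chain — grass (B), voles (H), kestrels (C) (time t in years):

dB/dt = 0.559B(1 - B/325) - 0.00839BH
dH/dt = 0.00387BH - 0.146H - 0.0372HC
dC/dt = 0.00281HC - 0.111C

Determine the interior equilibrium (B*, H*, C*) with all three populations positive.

B* ≈ 132, H* ≈ 39.5, C* ≈ 9.84

From dC/dt = 0: 0.00281H* = 0.111, so H* = 39.5.
From dB/dt = 0: 0.559(1 - B*/325) = 0.00839·39.5, giving B* = 325·(1 - 0.593) = 132.
From dH/dt = 0: 0.00387·132 - 0.146 = 0.0372C*, so C* = 0.366/0.0372 = 9.84.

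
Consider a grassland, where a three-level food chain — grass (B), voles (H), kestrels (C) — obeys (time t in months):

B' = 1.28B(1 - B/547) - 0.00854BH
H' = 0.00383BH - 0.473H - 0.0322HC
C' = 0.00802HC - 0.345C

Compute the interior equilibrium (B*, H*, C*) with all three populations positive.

From dC/dt = 0: 0.00802H* = 0.345, so H* = 43.
From dB/dt = 0: 1.28(1 - B*/547) = 0.00854·43, giving B* = 547·(1 - 0.287) = 390.
From dH/dt = 0: 0.00383·390 - 0.473 = 0.0322C*, so C* = 1.02/0.0322 = 31.7.

B* ≈ 390, H* ≈ 43, C* ≈ 31.7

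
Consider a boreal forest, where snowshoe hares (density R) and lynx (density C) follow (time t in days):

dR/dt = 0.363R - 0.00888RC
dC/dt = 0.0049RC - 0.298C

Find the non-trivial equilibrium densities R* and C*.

R* ≈ 60.8, C* ≈ 40.9

Set dC/dt = 0 with C > 0: 0.0049R - 0.298 = 0, so R* = 0.298/0.0049 = 60.8.
Set dR/dt = 0 with R > 0: 0.363 - 0.00888C = 0, so C* = 0.363/0.00888 = 40.9.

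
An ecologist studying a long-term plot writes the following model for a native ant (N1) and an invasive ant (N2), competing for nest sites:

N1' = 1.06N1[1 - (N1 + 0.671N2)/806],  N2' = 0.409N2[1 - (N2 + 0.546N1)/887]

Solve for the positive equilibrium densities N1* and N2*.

Setting both brackets to zero gives the nullclines N1 + 0.671N2 = 806 and 0.546N1 + N2 = 887.
Substituting N2 = 887 - 0.546N1 into the first: N1(1 - 0.671·0.546) = 806 - 0.671·887.
So N1* = 211/0.634 = 333, and then N2* = 887 - 0.546·333 = 705.

N1* ≈ 333, N2* ≈ 705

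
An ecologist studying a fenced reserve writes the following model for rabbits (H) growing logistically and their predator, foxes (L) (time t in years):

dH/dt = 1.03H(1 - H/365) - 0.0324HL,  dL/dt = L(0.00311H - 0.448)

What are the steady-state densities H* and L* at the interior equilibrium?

From dL/dt = 0 with L > 0: 0.00311H* = 0.448, so H* = 144.
Substitute into dH/dt = 0: 1.03(1 - 144/365) = 0.0324L*.
The bracket is 0.605, giving L* = 0.623/0.0324 = 19.2.

H* ≈ 144, L* ≈ 19.2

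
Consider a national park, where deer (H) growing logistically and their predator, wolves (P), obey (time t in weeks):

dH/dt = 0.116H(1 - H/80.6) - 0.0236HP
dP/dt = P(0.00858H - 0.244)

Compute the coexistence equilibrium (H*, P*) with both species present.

From dP/dt = 0 with P > 0: 0.00858H* = 0.244, so H* = 28.4.
Substitute into dH/dt = 0: 0.116(1 - 28.4/80.6) = 0.0236P*.
The bracket is 0.647, giving P* = 0.0751/0.0236 = 3.18.

H* ≈ 28.4, P* ≈ 3.18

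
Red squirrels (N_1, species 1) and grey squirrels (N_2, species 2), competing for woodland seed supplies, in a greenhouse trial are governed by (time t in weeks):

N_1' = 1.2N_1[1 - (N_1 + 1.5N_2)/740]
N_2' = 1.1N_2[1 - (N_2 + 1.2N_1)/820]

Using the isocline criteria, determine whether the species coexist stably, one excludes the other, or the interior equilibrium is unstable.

Compare the nullcline intercepts: K1/α12 = 740/1.5 = 493 < K2 = 820; K2/α21 = 820/1.2 = 683 < K1 = 740.
Since both are reversed, neither can invade when rare; the interior point is a saddle.

unstable coexistence (outcome depends on initial conditions)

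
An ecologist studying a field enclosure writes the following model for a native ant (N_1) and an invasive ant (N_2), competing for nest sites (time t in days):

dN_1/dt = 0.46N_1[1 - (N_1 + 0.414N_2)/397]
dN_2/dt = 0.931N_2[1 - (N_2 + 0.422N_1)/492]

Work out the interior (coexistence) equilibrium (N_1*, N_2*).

Setting both brackets to zero gives the nullclines N_1 + 0.414N_2 = 397 and 0.422N_1 + N_2 = 492.
Substituting N_2 = 492 - 0.422N_1 into the first: N_1(1 - 0.414·0.422) = 397 - 0.414·492.
So N_1* = 193/0.825 = 234, and then N_2* = 492 - 0.422·234 = 393.

N_1* ≈ 234, N_2* ≈ 393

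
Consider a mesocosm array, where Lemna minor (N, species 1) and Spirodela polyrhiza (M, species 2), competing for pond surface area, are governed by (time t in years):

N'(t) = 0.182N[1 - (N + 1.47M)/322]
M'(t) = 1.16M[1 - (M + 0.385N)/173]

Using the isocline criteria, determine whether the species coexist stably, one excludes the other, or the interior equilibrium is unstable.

Compare the nullcline intercepts: K1/α12 = 322/1.47 = 219 > K2 = 173; K2/α21 = 173/0.385 = 449 > K1 = 322.
Since both inequalities hold, each species can invade when rare, so the interior equilibrium is stable.

stable coexistence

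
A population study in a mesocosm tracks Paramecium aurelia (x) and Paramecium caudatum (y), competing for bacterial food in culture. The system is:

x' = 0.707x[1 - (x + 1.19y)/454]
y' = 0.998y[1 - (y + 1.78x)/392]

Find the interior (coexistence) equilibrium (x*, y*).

Setting both brackets to zero gives the nullclines x + 1.19y = 454 and 1.78x + y = 392.
Substituting y = 392 - 1.78x into the first: x(1 - 1.19·1.78) = 454 - 1.19·392.
So x* = -12.5/-1.12 = 11.2, and then y* = 392 - 1.78·11.2 = 372.

x* ≈ 11.2, y* ≈ 372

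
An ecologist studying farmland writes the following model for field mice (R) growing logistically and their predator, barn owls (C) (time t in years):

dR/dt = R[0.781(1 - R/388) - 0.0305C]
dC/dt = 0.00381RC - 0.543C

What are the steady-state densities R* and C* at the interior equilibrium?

From dC/dt = 0 with C > 0: 0.00381R* = 0.543, so R* = 143.
Substitute into dR/dt = 0: 0.781(1 - 143/388) = 0.0305C*.
The bracket is 0.633, giving C* = 0.494/0.0305 = 16.2.

R* ≈ 143, C* ≈ 16.2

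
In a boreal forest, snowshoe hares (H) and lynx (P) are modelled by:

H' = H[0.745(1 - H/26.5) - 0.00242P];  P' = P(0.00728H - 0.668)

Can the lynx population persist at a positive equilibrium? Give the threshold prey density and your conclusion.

Threshold H = 91.8; K < 91.8, so no, the predator goes extinct.

The predator equation gives dP/dt > 0 only when H > 0.668/0.00728 = 91.8.
Without the predator, H → K = 26.5. Since 26.5 < 91.8, the predator cannot invade.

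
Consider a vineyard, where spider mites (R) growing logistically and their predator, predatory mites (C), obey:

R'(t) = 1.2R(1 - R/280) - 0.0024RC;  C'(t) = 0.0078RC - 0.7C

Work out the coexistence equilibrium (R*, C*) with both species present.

From dC/dt = 0 with C > 0: 0.0078R* = 0.7, so R* = 89.7.
Substitute into dR/dt = 0: 1.2(1 - 89.7/280) = 0.0024C*.
The bracket is 0.679, giving C* = 0.815/0.0024 = 340.

R* ≈ 89.7, C* ≈ 340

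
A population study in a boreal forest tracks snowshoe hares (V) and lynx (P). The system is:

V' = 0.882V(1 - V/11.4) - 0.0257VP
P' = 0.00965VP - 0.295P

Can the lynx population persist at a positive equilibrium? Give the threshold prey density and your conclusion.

Threshold V = 30.6; K < 30.6, so no, the predator goes extinct.

The predator equation gives dP/dt > 0 only when V > 0.295/0.00965 = 30.6.
Without the predator, V → K = 11.4. Since 11.4 < 30.6, the predator cannot invade.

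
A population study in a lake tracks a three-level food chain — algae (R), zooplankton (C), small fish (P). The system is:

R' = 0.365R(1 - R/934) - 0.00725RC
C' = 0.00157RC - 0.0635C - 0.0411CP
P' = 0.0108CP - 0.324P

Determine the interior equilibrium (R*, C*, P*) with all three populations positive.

R* ≈ 377, C* ≈ 30, P* ≈ 12.9

From dP/dt = 0: 0.0108C* = 0.324, so C* = 30.
From dR/dt = 0: 0.365(1 - R*/934) = 0.00725·30, giving R* = 934·(1 - 0.596) = 377.
From dC/dt = 0: 0.00157·377 - 0.0635 = 0.0411P*, so P* = 0.529/0.0411 = 12.9.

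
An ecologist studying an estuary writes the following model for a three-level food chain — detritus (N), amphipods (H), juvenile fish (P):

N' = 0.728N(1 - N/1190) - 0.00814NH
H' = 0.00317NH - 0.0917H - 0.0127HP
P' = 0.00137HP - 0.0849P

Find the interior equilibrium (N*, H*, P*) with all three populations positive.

N* ≈ 365, H* ≈ 62, P* ≈ 84

From dP/dt = 0: 0.00137H* = 0.0849, so H* = 62.
From dN/dt = 0: 0.728(1 - N*/1190) = 0.00814·62, giving N* = 1190·(1 - 0.693) = 365.
From dH/dt = 0: 0.00317·365 - 0.0917 = 0.0127P*, so P* = 1.07/0.0127 = 84.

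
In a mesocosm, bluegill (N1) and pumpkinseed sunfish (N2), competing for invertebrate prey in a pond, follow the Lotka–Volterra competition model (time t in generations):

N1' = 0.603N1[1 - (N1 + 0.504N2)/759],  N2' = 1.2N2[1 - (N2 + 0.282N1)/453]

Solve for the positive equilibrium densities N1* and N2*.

Setting both brackets to zero gives the nullclines N1 + 0.504N2 = 759 and 0.282N1 + N2 = 453.
Substituting N2 = 453 - 0.282N1 into the first: N1(1 - 0.504·0.282) = 759 - 0.504·453.
So N1* = 531/0.858 = 619, and then N2* = 453 - 0.282·619 = 279.

N1* ≈ 619, N2* ≈ 279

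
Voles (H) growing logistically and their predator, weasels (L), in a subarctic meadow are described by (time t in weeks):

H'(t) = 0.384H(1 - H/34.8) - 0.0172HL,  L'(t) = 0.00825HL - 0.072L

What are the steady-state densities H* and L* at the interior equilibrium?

H* ≈ 8.73, L* ≈ 16.7

From dL/dt = 0 with L > 0: 0.00825H* = 0.072, so H* = 8.73.
Substitute into dH/dt = 0: 0.384(1 - 8.73/34.8) = 0.0172L*.
The bracket is 0.749, giving L* = 0.288/0.0172 = 16.7.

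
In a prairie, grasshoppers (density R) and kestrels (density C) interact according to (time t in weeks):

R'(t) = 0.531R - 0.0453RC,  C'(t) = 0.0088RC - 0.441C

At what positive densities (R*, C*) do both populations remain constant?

R* ≈ 50.1, C* ≈ 11.7

Set dC/dt = 0 with C > 0: 0.0088R - 0.441 = 0, so R* = 0.441/0.0088 = 50.1.
Set dR/dt = 0 with R > 0: 0.531 - 0.0453C = 0, so C* = 0.531/0.0453 = 11.7.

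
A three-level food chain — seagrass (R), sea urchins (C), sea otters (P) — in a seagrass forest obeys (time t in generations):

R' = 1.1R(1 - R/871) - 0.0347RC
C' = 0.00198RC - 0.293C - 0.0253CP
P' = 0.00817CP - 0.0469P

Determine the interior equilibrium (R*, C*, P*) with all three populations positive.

From dP/dt = 0: 0.00817C* = 0.0469, so C* = 5.74.
From dR/dt = 0: 1.1(1 - R*/871) = 0.0347·5.74, giving R* = 871·(1 - 0.181) = 713.
From dC/dt = 0: 0.00198·713 - 0.293 = 0.0253P*, so P* = 1.12/0.0253 = 44.2.

R* ≈ 713, C* ≈ 5.74, P* ≈ 44.2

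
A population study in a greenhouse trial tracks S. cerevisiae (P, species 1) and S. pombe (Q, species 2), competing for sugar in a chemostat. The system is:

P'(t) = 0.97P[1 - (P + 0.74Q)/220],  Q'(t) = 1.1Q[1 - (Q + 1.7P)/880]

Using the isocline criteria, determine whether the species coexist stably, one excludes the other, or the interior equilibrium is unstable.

species 2 excludes species 1

Compare the nullcline intercepts: K1/α12 = 220/0.74 = 297 < K2 = 880; K2/α21 = 880/1.7 = 518 > K1 = 220.
Since the inequalities point opposite ways, species 2 can invade but species 1 cannot.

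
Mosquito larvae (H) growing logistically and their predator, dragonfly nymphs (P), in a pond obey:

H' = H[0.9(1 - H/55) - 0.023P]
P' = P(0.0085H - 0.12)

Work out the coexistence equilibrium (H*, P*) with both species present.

From dP/dt = 0 with P > 0: 0.0085H* = 0.12, so H* = 14.1.
Substitute into dH/dt = 0: 0.9(1 - 14.1/55) = 0.023P*.
The bracket is 0.743, giving P* = 0.669/0.023 = 29.1.

H* ≈ 14.1, P* ≈ 29.1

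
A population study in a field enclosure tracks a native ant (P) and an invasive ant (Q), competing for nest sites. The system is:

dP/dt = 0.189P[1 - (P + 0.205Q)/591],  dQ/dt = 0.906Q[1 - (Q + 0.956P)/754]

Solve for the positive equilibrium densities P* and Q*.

Setting both brackets to zero gives the nullclines P + 0.205Q = 591 and 0.956P + Q = 754.
Substituting Q = 754 - 0.956P into the first: P(1 - 0.205·0.956) = 591 - 0.205·754.
So P* = 436/0.804 = 543, and then Q* = 754 - 0.956·543 = 235.

P* ≈ 543, Q* ≈ 235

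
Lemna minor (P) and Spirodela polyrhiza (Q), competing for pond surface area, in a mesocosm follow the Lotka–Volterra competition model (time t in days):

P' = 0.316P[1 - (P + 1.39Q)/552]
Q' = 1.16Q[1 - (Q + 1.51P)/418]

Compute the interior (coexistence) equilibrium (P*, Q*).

P* ≈ 26.4, Q* ≈ 378

Setting both brackets to zero gives the nullclines P + 1.39Q = 552 and 1.51P + Q = 418.
Substituting Q = 418 - 1.51P into the first: P(1 - 1.39·1.51) = 552 - 1.39·418.
So P* = -29/-1.1 = 26.4, and then Q* = 418 - 1.51·26.4 = 378.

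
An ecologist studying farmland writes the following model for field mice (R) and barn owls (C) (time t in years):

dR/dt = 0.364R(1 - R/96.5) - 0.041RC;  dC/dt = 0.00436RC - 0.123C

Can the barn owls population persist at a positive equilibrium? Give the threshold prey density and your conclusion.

Threshold R = 28.2; K > 28.2, so yes, the predator persists.

The predator equation gives dC/dt > 0 only when R > 0.123/0.00436 = 28.2.
Without the predator, R → K = 96.5. Since 96.5 > 28.2, the predator can invade and persist.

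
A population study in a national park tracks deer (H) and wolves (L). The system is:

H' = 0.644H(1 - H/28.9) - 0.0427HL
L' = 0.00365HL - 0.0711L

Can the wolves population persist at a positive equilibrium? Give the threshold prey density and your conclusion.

The predator equation gives dL/dt > 0 only when H > 0.0711/0.00365 = 19.5.
Without the predator, H → K = 28.9. Since 28.9 > 19.5, the predator can invade and persist.

Threshold H = 19.5; K > 19.5, so yes, the predator persists.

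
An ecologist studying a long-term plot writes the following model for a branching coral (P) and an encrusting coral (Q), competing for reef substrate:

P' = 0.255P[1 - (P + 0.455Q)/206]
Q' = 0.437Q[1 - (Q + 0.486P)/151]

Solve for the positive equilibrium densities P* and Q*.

Setting both brackets to zero gives the nullclines P + 0.455Q = 206 and 0.486P + Q = 151.
Substituting Q = 151 - 0.486P into the first: P(1 - 0.455·0.486) = 206 - 0.455·151.
So P* = 137/0.779 = 176, and then Q* = 151 - 0.486·176 = 65.3.

P* ≈ 176, Q* ≈ 65.3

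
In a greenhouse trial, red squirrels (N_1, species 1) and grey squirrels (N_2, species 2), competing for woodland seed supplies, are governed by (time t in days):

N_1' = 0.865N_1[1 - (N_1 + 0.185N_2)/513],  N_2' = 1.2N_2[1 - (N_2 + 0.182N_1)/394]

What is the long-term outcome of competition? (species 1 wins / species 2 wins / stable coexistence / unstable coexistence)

stable coexistence

Compare the nullcline intercepts: K1/α12 = 513/0.185 = 2770 > K2 = 394; K2/α21 = 394/0.182 = 2160 > K1 = 513.
Since both inequalities hold, each species can invade when rare, so the interior equilibrium is stable.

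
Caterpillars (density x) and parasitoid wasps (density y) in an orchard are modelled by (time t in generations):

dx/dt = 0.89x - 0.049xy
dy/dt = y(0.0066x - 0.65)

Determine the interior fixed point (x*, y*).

x* ≈ 98.5, y* ≈ 18.2

Set dy/dt = 0 with y > 0: 0.0066x - 0.65 = 0, so x* = 0.65/0.0066 = 98.5.
Set dx/dt = 0 with x > 0: 0.89 - 0.049y = 0, so y* = 0.89/0.049 = 18.2.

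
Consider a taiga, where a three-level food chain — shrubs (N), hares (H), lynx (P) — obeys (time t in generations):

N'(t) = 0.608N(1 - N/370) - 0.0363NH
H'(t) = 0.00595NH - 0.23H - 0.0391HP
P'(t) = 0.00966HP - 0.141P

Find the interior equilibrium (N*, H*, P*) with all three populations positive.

N* ≈ 47.6, H* ≈ 14.6, P* ≈ 1.36

From dP/dt = 0: 0.00966H* = 0.141, so H* = 14.6.
From dN/dt = 0: 0.608(1 - N*/370) = 0.0363·14.6, giving N* = 370·(1 - 0.871) = 47.6.
From dH/dt = 0: 0.00595·47.6 - 0.23 = 0.0391P*, so P* = 0.053/0.0391 = 1.36.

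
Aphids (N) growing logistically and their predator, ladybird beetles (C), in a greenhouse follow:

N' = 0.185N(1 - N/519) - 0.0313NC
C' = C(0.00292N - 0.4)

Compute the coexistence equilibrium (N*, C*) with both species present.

From dC/dt = 0 with C > 0: 0.00292N* = 0.4, so N* = 137.
Substitute into dN/dt = 0: 0.185(1 - 137/519) = 0.0313C*.
The bracket is 0.736, giving C* = 0.136/0.0313 = 4.35.

N* ≈ 137, C* ≈ 4.35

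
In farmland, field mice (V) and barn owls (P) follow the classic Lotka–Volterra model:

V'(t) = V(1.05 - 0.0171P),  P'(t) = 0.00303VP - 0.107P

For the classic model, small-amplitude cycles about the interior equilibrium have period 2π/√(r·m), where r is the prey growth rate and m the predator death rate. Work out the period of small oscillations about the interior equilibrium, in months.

Here r = 1.05 and m = 0.107, so r·m = 0.112.
ω = √0.112 = 0.335 per month, hence T = 2π/ω ≈ 18.7 months.

T ≈ 18.7 months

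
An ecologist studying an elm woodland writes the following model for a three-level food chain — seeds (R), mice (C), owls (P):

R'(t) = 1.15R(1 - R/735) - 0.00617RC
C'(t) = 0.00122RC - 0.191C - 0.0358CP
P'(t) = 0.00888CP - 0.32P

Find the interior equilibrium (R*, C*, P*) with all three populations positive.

R* ≈ 593, C* ≈ 36, P* ≈ 14.9

From dP/dt = 0: 0.00888C* = 0.32, so C* = 36.
From dR/dt = 0: 1.15(1 - R*/735) = 0.00617·36, giving R* = 735·(1 - 0.193) = 593.
From dC/dt = 0: 0.00122·593 - 0.191 = 0.0358P*, so P* = 0.532/0.0358 = 14.9.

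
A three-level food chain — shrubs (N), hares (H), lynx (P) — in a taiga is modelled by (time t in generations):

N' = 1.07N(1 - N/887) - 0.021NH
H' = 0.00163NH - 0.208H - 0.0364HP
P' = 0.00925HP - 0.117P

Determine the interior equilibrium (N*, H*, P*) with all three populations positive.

N* ≈ 667, H* ≈ 12.6, P* ≈ 24.1

From dP/dt = 0: 0.00925H* = 0.117, so H* = 12.6.
From dN/dt = 0: 1.07(1 - N*/887) = 0.021·12.6, giving N* = 887·(1 - 0.248) = 667.
From dH/dt = 0: 0.00163·667 - 0.208 = 0.0364P*, so P* = 0.879/0.0364 = 24.1.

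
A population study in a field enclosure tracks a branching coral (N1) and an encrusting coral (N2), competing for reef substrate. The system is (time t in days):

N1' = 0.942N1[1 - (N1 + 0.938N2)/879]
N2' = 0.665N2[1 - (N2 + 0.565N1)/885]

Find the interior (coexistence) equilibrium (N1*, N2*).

Setting both brackets to zero gives the nullclines N1 + 0.938N2 = 879 and 0.565N1 + N2 = 885.
Substituting N2 = 885 - 0.565N1 into the first: N1(1 - 0.938·0.565) = 879 - 0.938·885.
So N1* = 48.9/0.47 = 104, and then N2* = 885 - 0.565·104 = 826.

N1* ≈ 104, N2* ≈ 826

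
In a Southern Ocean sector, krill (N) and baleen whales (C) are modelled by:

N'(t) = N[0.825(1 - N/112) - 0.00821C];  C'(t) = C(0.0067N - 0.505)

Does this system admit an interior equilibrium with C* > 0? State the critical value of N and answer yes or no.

The predator equation gives dC/dt > 0 only when N > 0.505/0.0067 = 75.4.
Without the predator, N → K = 112. Since 112 > 75.4, the predator can invade and persist.

Threshold N = 75.4; K > 75.4, so yes, the predator persists.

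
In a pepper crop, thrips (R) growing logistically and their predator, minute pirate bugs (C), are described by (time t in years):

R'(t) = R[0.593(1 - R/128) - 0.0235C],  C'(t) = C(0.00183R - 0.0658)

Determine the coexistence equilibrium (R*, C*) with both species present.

From dC/dt = 0 with C > 0: 0.00183R* = 0.0658, so R* = 36.
Substitute into dR/dt = 0: 0.593(1 - 36/128) = 0.0235C*.
The bracket is 0.719, giving C* = 0.426/0.0235 = 18.1.

R* ≈ 36, C* ≈ 18.1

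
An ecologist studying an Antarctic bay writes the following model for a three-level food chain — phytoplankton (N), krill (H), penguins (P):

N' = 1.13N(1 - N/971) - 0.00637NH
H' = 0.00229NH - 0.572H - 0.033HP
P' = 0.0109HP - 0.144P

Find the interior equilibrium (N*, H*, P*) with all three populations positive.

From dP/dt = 0: 0.0109H* = 0.144, so H* = 13.2.
From dN/dt = 0: 1.13(1 - N*/971) = 0.00637·13.2, giving N* = 971·(1 - 0.0745) = 899.
From dH/dt = 0: 0.00229·899 - 0.572 = 0.033P*, so P* = 1.49/0.033 = 45.

N* ≈ 899, H* ≈ 13.2, P* ≈ 45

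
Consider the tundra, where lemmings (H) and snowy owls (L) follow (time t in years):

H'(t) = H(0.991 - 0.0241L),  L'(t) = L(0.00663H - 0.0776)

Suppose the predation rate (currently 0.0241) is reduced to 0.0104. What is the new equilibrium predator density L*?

L* ≈ 95.3

At the interior fixed point, setting dH/dt = 0 with H > 0 fixes L* = (prey growth rate)/(HL coefficient) — independent of the other coefficients.
With the change, L* = 0.991/0.0104 = 95.3; it rises from 41.1.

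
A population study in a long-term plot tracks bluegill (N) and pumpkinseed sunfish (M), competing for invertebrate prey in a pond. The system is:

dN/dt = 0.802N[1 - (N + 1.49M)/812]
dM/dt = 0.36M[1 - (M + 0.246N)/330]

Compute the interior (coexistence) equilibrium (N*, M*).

N* ≈ 506, M* ≈ 206

Setting both brackets to zero gives the nullclines N + 1.49M = 812 and 0.246N + M = 330.
Substituting M = 330 - 0.246N into the first: N(1 - 1.49·0.246) = 812 - 1.49·330.
So N* = 320/0.633 = 506, and then M* = 330 - 0.246·506 = 206.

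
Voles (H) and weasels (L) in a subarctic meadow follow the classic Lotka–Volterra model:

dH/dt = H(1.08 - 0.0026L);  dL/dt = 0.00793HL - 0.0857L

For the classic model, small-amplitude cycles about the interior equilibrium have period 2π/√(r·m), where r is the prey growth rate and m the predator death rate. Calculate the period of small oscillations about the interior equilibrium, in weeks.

T ≈ 20.7 weeks

Here r = 1.08 and m = 0.0857, so r·m = 0.0926.
ω = √0.0926 = 0.304 per week, hence T = 2π/ω ≈ 20.7 weeks.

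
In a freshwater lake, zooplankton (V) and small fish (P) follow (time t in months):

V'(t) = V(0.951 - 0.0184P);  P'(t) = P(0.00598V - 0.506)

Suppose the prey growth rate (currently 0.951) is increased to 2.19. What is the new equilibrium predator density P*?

P* ≈ 119

At the interior fixed point, setting dV/dt = 0 with V > 0 fixes P* = (prey growth rate)/(VP coefficient) — independent of the other coefficients.
With the change, P* = 2.19/0.0184 = 119; it rises from 51.7.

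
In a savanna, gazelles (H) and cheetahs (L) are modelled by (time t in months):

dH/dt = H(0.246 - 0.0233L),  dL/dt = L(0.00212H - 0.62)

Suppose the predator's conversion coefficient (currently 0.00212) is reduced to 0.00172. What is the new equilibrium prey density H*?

H* ≈ 360

At the interior fixed point, setting dL/dt = 0 with L > 0 fixes H* = (predator death rate)/(HL coefficient) — independent of the other coefficients.
With the change, H* = 0.62/0.00172 = 360; it rises from 292.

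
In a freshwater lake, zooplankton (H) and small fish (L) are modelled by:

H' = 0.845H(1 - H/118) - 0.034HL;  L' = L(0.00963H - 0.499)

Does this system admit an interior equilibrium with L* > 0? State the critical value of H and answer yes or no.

The predator equation gives dL/dt > 0 only when H > 0.499/0.00963 = 51.8.
Without the predator, H → K = 118. Since 118 > 51.8, the predator can invade and persist.

Threshold H = 51.8; K > 51.8, so yes, the predator persists.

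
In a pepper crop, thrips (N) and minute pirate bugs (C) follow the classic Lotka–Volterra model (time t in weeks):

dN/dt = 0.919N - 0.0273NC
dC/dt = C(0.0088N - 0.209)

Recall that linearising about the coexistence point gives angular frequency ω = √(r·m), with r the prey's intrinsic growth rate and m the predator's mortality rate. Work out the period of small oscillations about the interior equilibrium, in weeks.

Here r = 0.919 and m = 0.209, so r·m = 0.192.
ω = √0.192 = 0.438 per week, hence T = 2π/ω ≈ 14.3 weeks.

T ≈ 14.3 weeks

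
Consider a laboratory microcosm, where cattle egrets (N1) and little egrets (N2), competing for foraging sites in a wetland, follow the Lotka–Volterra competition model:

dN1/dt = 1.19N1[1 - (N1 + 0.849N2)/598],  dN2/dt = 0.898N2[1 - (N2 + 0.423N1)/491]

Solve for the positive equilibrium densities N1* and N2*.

N1* ≈ 283, N2* ≈ 371

Setting both brackets to zero gives the nullclines N1 + 0.849N2 = 598 and 0.423N1 + N2 = 491.
Substituting N2 = 491 - 0.423N1 into the first: N1(1 - 0.849·0.423) = 598 - 0.849·491.
So N1* = 181/0.641 = 283, and then N2* = 491 - 0.423·283 = 371.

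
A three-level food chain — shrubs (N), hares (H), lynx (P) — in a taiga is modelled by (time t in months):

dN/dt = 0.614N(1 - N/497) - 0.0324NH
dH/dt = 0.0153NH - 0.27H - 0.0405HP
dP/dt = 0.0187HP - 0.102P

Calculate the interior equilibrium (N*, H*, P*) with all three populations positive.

N* ≈ 354, H* ≈ 5.45, P* ≈ 127

From dP/dt = 0: 0.0187H* = 0.102, so H* = 5.45.
From dN/dt = 0: 0.614(1 - N*/497) = 0.0324·5.45, giving N* = 497·(1 - 0.288) = 354.
From dH/dt = 0: 0.0153·354 - 0.27 = 0.0405P*, so P* = 5.15/0.0405 = 127.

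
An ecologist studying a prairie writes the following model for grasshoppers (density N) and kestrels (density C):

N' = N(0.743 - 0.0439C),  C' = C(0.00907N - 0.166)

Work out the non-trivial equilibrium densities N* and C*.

Set dC/dt = 0 with C > 0: 0.00907N - 0.166 = 0, so N* = 0.166/0.00907 = 18.3.
Set dN/dt = 0 with N > 0: 0.743 - 0.0439C = 0, so C* = 0.743/0.0439 = 16.9.

N* ≈ 18.3, C* ≈ 16.9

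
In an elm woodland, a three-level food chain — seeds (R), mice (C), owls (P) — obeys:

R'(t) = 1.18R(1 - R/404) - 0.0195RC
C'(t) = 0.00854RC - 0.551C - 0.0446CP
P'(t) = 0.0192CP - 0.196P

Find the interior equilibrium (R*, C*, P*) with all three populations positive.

From dP/dt = 0: 0.0192C* = 0.196, so C* = 10.2.
From dR/dt = 0: 1.18(1 - R*/404) = 0.0195·10.2, giving R* = 404·(1 - 0.169) = 336.
From dC/dt = 0: 0.00854·336 - 0.551 = 0.0446P*, so P* = 2.32/0.0446 = 52.

R* ≈ 336, C* ≈ 10.2, P* ≈ 52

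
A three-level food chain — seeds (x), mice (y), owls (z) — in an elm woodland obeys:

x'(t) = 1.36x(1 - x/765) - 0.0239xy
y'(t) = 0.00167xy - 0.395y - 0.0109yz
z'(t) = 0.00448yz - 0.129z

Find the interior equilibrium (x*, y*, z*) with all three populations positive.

From dz/dt = 0: 0.00448y* = 0.129, so y* = 28.8.
From dx/dt = 0: 1.36(1 - x*/765) = 0.0239·28.8, giving x* = 765·(1 - 0.506) = 378.
From dy/dt = 0: 0.00167·378 - 0.395 = 0.0109z*, so z* = 0.236/0.0109 = 21.7.

x* ≈ 378, y* ≈ 28.8, z* ≈ 21.7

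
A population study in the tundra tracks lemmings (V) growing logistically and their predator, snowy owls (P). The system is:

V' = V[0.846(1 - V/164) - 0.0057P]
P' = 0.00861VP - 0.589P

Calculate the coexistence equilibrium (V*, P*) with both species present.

V* ≈ 68.4, P* ≈ 86.5

From dP/dt = 0 with P > 0: 0.00861V* = 0.589, so V* = 68.4.
Substitute into dV/dt = 0: 0.846(1 - 68.4/164) = 0.0057P*.
The bracket is 0.583, giving P* = 0.493/0.0057 = 86.5.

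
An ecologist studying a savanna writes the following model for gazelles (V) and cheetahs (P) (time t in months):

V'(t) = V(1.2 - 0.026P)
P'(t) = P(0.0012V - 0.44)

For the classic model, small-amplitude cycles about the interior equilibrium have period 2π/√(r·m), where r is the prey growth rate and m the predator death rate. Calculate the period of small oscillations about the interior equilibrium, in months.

T ≈ 8.65 months

Here r = 1.2 and m = 0.44, so r·m = 0.528.
ω = √0.528 = 0.727 per month, hence T = 2π/ω ≈ 8.65 months.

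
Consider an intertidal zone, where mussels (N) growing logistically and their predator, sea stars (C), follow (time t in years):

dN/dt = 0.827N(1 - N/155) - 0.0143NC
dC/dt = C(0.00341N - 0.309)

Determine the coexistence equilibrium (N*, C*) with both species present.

N* ≈ 90.6, C* ≈ 24

From dC/dt = 0 with C > 0: 0.00341N* = 0.309, so N* = 90.6.
Substitute into dN/dt = 0: 0.827(1 - 90.6/155) = 0.0143C*.
The bracket is 0.415, giving C* = 0.344/0.0143 = 24.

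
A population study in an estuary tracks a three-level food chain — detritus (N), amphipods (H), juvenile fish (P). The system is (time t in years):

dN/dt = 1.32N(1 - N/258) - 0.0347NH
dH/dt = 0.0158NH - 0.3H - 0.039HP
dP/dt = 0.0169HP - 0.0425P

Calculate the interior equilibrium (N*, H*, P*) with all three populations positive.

N* ≈ 241, H* ≈ 2.51, P* ≈ 89.9

From dP/dt = 0: 0.0169H* = 0.0425, so H* = 2.51.
From dN/dt = 0: 1.32(1 - N*/258) = 0.0347·2.51, giving N* = 258·(1 - 0.0661) = 241.
From dH/dt = 0: 0.0158·241 - 0.3 = 0.039P*, so P* = 3.51/0.039 = 89.9.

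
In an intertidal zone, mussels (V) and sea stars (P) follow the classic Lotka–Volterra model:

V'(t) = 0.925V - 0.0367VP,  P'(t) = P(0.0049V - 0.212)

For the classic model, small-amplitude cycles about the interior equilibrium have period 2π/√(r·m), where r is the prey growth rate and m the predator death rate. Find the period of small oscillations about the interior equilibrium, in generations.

T ≈ 14.2 generations

Here r = 0.925 and m = 0.212, so r·m = 0.196.
ω = √0.196 = 0.443 per generation, hence T = 2π/ω ≈ 14.2 generations.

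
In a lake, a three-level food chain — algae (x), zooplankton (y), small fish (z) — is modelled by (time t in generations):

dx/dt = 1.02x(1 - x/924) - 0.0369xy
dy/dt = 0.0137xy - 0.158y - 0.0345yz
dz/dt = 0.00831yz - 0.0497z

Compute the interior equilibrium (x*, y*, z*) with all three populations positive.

From dz/dt = 0: 0.00831y* = 0.0497, so y* = 5.98.
From dx/dt = 0: 1.02(1 - x*/924) = 0.0369·5.98, giving x* = 924·(1 - 0.216) = 724.
From dy/dt = 0: 0.0137·724 - 0.158 = 0.0345z*, so z* = 9.76/0.0345 = 283.

x* ≈ 724, y* ≈ 5.98, z* ≈ 283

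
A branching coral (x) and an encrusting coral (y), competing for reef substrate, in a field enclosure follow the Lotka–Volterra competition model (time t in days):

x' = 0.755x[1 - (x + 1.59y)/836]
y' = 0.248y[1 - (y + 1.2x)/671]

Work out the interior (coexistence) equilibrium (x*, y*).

Setting both brackets to zero gives the nullclines x + 1.59y = 836 and 1.2x + y = 671.
Substituting y = 671 - 1.2x into the first: x(1 - 1.59·1.2) = 836 - 1.59·671.
So x* = -231/-0.908 = 254, and then y* = 671 - 1.2·254 = 366.

x* ≈ 254, y* ≈ 366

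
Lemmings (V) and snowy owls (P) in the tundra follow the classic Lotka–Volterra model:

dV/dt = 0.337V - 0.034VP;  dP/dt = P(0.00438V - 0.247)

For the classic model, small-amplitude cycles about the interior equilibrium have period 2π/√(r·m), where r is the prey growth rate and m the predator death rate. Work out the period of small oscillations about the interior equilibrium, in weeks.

T ≈ 21.8 weeks

Here r = 0.337 and m = 0.247, so r·m = 0.0832.
ω = √0.0832 = 0.289 per week, hence T = 2π/ω ≈ 21.8 weeks.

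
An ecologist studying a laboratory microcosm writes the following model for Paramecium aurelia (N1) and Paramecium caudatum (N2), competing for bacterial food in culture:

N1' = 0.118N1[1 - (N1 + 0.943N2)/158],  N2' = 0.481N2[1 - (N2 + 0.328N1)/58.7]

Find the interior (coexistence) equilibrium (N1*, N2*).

Setting both brackets to zero gives the nullclines N1 + 0.943N2 = 158 and 0.328N1 + N2 = 58.7.
Substituting N2 = 58.7 - 0.328N1 into the first: N1(1 - 0.943·0.328) = 158 - 0.943·58.7.
So N1* = 103/0.691 = 149, and then N2* = 58.7 - 0.328·149 = 9.96.

N1* ≈ 149, N2* ≈ 9.96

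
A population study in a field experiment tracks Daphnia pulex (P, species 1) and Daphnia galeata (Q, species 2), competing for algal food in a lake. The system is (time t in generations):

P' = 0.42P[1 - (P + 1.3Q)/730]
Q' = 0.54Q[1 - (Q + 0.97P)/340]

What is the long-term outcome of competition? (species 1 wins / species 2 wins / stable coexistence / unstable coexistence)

Compare the nullcline intercepts: K1/α12 = 730/1.3 = 562 > K2 = 340; K2/α21 = 340/0.97 = 351 < K1 = 730.
Since the inequalities point opposite ways, species 1 can invade but species 2 cannot.

species 1 excludes species 2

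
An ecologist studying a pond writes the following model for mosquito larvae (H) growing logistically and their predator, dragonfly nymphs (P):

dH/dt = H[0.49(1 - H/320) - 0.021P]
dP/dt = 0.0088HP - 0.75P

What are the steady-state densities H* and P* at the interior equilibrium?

H* ≈ 85.2, P* ≈ 17.1

From dP/dt = 0 with P > 0: 0.0088H* = 0.75, so H* = 85.2.
Substitute into dH/dt = 0: 0.49(1 - 85.2/320) = 0.021P*.
The bracket is 0.734, giving P* = 0.359/0.021 = 17.1.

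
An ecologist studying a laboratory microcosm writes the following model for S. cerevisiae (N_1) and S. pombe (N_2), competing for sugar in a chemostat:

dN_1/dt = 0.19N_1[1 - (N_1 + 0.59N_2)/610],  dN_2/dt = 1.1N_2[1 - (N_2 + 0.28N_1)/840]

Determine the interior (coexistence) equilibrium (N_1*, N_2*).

Setting both brackets to zero gives the nullclines N_1 + 0.59N_2 = 610 and 0.28N_1 + N_2 = 840.
Substituting N_2 = 840 - 0.28N_1 into the first: N_1(1 - 0.59·0.28) = 610 - 0.59·840.
So N_1* = 114/0.835 = 137, and then N_2* = 840 - 0.28·137 = 802.

N_1* ≈ 137, N_2* ≈ 802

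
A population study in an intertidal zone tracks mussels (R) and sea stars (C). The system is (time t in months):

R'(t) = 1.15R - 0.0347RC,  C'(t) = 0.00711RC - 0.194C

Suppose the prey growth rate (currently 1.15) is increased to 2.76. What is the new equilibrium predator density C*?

C* ≈ 79.5

At the interior fixed point, setting dR/dt = 0 with R > 0 fixes C* = (prey growth rate)/(RC coefficient) — independent of the other coefficients.
With the change, C* = 2.76/0.0347 = 79.5; it rises from 33.1.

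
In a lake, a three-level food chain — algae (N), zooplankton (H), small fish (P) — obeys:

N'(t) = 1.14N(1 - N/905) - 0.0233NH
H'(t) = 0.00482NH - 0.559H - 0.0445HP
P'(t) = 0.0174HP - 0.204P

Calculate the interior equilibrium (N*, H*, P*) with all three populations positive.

N* ≈ 688, H* ≈ 11.7, P* ≈ 62

From dP/dt = 0: 0.0174H* = 0.204, so H* = 11.7.
From dN/dt = 0: 1.14(1 - N*/905) = 0.0233·11.7, giving N* = 905·(1 - 0.24) = 688.
From dH/dt = 0: 0.00482·688 - 0.559 = 0.0445P*, so P* = 2.76/0.0445 = 62.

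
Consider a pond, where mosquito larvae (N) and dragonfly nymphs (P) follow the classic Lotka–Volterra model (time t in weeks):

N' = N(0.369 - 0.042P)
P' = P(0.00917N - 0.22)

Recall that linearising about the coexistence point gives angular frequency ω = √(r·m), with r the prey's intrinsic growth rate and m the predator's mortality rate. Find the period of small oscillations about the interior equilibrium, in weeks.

T ≈ 22.1 weeks

Here r = 0.369 and m = 0.22, so r·m = 0.0812.
ω = √0.0812 = 0.285 per week, hence T = 2π/ω ≈ 22.1 weeks.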